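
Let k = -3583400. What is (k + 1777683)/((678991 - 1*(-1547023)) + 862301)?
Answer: -1805717/3088315 ≈ -0.58469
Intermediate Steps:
(k + 1777683)/((678991 - 1*(-1547023)) + 862301) = (-3583400 + 1777683)/((678991 - 1*(-1547023)) + 862301) = -1805717/((678991 + 1547023) + 862301) = -1805717/(2226014 + 862301) = -1805717/3088315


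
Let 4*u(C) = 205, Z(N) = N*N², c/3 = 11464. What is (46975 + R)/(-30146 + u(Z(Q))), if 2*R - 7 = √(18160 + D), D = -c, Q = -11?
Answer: -187914/120379 - 4*I*√4058/120379 ≈ -1.561 - 0.0021167*I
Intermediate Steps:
c = 34392 (c = 3*11464 = 34392)
D = -34392 (D = -1*34392 = -34392)
Z(N) = N³
R = 7/2 + I*√4058 (R = 7/2 + √(18160 - 34392)/2 = 7/2 + √(-16232)/2 = 7/2 + (2*I*√4058)/2 = 7/2 + I*√4058 ≈ 3.5 + 63.702*I)
u(C) = 205/4 (u(C) = (¼)*205 = 205/4)
(46975 + R)/(-30146 + u(Z(Q))) = (46975 + (7/2 + I*√4058))/(-30146 + 205/4) = (93957/2 + I*√4058)/(-120379/4) = (93957/2 + I*√4058)*(-4/120379) = -187914/120379 - 4*I*√4058/120379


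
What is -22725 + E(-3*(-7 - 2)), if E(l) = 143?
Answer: -22582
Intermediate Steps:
-22725 + E(-3*(-7 - 2)) = -22725 + 143 = -22582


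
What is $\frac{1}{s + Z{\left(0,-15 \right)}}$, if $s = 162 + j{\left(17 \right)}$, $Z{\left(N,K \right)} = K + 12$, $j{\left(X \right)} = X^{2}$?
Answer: $\frac{1}{448} \approx 0.0022321$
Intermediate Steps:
$Z{\left(N,K \right)} = 12 + K$
$s = 451$ ($s = 162 + 17^{2} = 162 + 289 = 451$)
$\frac{1}{s + Z{\left(0,-15 \right)}} = \frac{1}{451 + \left(12 - 15\right)} = \frac{1}{451 - 3} = \frac{1}{448}$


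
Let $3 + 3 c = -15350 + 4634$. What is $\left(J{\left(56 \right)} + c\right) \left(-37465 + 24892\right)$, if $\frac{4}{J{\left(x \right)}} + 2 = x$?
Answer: $\frac{134767193}{3} \approx 4.4922 \cdot 10^{7}$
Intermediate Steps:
$c = -3573$ ($c = -1 + \frac{-15350 + 4634}{3} = -1 + \frac{1}{3} \left(-10716\right) = -1 - 3572 = -3573$)
$J{\left(x \right)} = \frac{4}{-2 + x}$
$\left(J{\left(56 \right)} + c\right) \left(-37465 + 24892\right) = \left(\frac{4}{-2 + 56} - 3573\right) \left(-37465 + 24892\right) = \left(\frac{4}{54} - 3573\right) \left(-12573\right) = \left(4 \cdot \frac{1}{54} - 3573\right) \left(-12573\right) = \left(\frac{2}{27} - 3573\right) \left(-12573\right) = \left(- \frac{96469}{27}\right) \left(-12573\right) = \frac{134767193}{3}$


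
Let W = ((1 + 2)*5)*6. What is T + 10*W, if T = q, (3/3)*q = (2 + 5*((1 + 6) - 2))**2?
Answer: 1629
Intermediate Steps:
W = 90 (W = (3*5)*6 = 15*6 = 90)
q = 729 (q = (2 + 5*((1 + 6) - 2))**2 = (2 + 5*(7 - 2))**2 = (2 + 5*5)**2 = (2 + 25)**2 = 27**2 = 729)
T = 729
T + 10*W = 729 + 10*90 = 729 + 900 = 1629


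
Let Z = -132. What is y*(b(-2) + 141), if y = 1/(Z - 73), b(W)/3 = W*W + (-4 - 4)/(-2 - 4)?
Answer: -157/205 ≈ -0.76585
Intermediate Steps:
b(W) = 4 + 3*W² (b(W) = 3*(W*W + (-4 - 4)/(-2 - 4)) = 3*(W² - 8/(-6)) = 3*(W² - 8*(-⅙)) = 3*(W² + 4/3) = 3*(4/3 + W²) = 4 + 3*W²)
y = -1/205 (y = 1/(-132 - 73) = 1/(-205) = -1/205 ≈ -0.0048781)
y*(b(-2) + 141) = -((4 + 3*(-2)²) + 141)/205 = -((4 + 3*4) + 141)/205 = -((4 + 12) + 141)/205 = -(16 + 141)/205 = -1/205*157 = -157/205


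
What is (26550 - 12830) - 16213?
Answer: -2493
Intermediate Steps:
(26550 - 12830) - 16213 = 13720 - 16213 = -2493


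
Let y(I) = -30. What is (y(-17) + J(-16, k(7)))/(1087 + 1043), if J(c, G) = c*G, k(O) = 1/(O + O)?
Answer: -109/7455 ≈ -0.014621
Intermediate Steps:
k(O) = 1/(2*O)
J(c, G) = G*c
(y(-17) + J(-16, k(7)))/(1087 + 1043) = (-30 + ((½)/7)*(-16))/(1087 + 1043) = (-30 + ((½)*(⅐))*(-16))/2130 = (-30 + (1/14)*(-16))/2130 = (-30 - 8/7)/2130 = (1/2130)*(-218/7) = -109/7455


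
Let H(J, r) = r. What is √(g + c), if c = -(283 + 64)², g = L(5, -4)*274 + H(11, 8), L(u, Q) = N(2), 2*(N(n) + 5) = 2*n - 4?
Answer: I*√121771 ≈ 348.96*I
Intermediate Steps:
N(n) = -7 + n (N(n) = -5 + (2*n - 4)/2 = -5 + (-4 + 2*n)/2 = -5 + (-2 + n) = -7 + n)
L(u, Q) = -5 (L(u, Q) = -7 + 2 = -5)
g = -1362 (g = -5*274 + 8 = -1370 + 8 = -1362)
c = -120409 (c = -1*347² = -1*120409 = -120409)
√(g + c) = √(-1362 - 120409) = √(-121771) = I*√121771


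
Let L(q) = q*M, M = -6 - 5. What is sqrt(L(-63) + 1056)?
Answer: sqrt(1749) ≈ 41.821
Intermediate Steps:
M = -11
L(q) = -11*q (L(q) = q*(-11) = -11*q)
sqrt(L(-63) + 1056) = sqrt(-11*(-63) + 1056) = sqrt(693 + 1056) = sqrt(1749)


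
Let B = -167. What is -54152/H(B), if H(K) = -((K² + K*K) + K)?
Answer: 54152/55611 ≈ 0.97376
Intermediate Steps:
H(K) = -K - 2*K² (H(K) = -((K² + K²) + K) = -(2*K² + K) = -(K + 2*K²) = -K - 2*K²)
-54152/H(B) = -54152*1/(167*(1 + 2*(-167))) = -54152*1/(167*(1 - 334)) = -54152/((-1*(-167)*(-333))) = -54152/(-55611) = -54152*(-1/55611) = 54152/55611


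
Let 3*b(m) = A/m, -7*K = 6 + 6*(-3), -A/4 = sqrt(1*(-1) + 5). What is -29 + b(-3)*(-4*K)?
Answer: -737/21 ≈ -35.095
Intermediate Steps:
A = -8 (A = -4*sqrt(1*(-1) + 5) = -4*sqrt(-1 + 5) = -4*sqrt(4) = -4*2 = -8)
K = 12/7 (K = -(6 + 6*(-3))/7 = -(6 - 18)/7 = -1/7*(-12) = 12/7 ≈ 1.7143)
b(m) = -8/(3*m) (b(m) = (-8/m)/3 = -8/(3*m))
-29 + b(-3)*(-4*K) = -29 + (-8/3/(-3))*(-4*12/7) = -29 - 8/3*(-1/3)*(-48/7) = -29 + (8/9)*(-48/7) = -29 - 128/21 = -737/21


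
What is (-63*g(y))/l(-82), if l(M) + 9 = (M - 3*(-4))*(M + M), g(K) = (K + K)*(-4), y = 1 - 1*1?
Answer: 0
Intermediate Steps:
y = 0 (y = 1 - 1 = 0)
g(K) = -8*K (g(K) = (2*K)*(-4) = -8*K)
l(M) = -9 + 2*M*(12 + M) (l(M) = -9 + (M - 3*(-4))*(M + M) = -9 + (M + 12)*(2*M) = -9 + (12 + M)*(2*M) = -9 + 2*M*(12 + M))
(-63*g(y))/l(-82) = (-(-504)*0)/(-9 + 2*(-82)**2 + 24*(-82)) = (-63*0)/(-9 + 2*6724 - 1968) = 0/(-9 + 13448 - 1968) = 0/11471 = 0*(1/11471) = 0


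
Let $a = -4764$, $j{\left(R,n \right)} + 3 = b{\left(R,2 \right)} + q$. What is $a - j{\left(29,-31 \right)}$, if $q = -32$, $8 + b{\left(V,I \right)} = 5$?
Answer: $-4726$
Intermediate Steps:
$b{\left(V,I \right)} = -3$ ($b{\left(V,I \right)} = -8 + 5 = -3$)
$j{\left(R,n \right)} = -38$ ($j{\left(R,n \right)} = -3 - 35 = -38$)
$a - j{\left(29,-31 \right)} = -4764 - -38 = -4764 + 38 = -4726$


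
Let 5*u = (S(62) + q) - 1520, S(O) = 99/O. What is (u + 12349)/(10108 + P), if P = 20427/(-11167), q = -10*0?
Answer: 41698125183/34985238790 ≈ 1.1919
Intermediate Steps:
q = 0
u = -94141/310 (u = ((99/62 + 0) - 1520)/5 = (99/62 - 1520)/5 = (⅕)*(-94141/62) = -94141/310 ≈ -303.68)
P = -20427/11167 (P = 20427*(-1/11167) = -20427/11167 ≈ -1.8292)
(u + 12349)/(10108 + P) = (-94141/310 + 12349)/(10108 - 20427/11167) = 3734049/(310*(112855609/11167)) = (3734049/310)*(11167/112855609) = 41698125183/34985238790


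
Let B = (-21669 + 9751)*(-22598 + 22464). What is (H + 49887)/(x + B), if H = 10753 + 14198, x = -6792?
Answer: 37419/795110 ≈ 0.047061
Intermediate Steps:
H = 24951
B = 1597012 (B = -11918*(-134) = 1597012)
(H + 49887)/(x + B) = (24951 + 49887)/(-6792 + 1597012) = 74838/1590220 = 74838*(1/1590220) = 37419/795110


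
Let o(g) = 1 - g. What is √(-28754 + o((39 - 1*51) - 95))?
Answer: I*√28646 ≈ 169.25*I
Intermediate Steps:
√(-28754 + o((39 - 1*51) - 95)) = √(-28754 + (1 - ((39 - 1*51) - 95))) = √(-28754 + (1 - ((39 - 51) - 95))) = √(-28754 + (1 - (-12 - 95))) = √(-28754 + (1 - 1*(-107))) = √(-28754 + (1 + 107)) = √(-28754 + 108) = √(-28646) = I*√28646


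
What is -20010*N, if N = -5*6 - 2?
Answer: 640320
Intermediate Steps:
N = -32 (N = -30 - 2 = -32)
-20010*N = -20010*(-32) = 640320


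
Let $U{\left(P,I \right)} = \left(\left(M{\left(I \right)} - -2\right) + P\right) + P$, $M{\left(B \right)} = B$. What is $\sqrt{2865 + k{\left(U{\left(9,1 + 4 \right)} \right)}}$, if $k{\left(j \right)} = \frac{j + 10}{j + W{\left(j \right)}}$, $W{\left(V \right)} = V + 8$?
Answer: $\frac{\sqrt{9639890}}{58} \approx 53.531$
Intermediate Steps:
$W{\left(V \right)} = 8 + V$
$U{\left(P,I \right)} = 2 + I + 2 P$ ($U{\left(P,I \right)} = \left(\left(I - -2\right) + P\right) + P = \left(\left(I + 2\right) + P\right) + P = \left(\left(2 + I\right) + P\right) + P = \left(2 + I + P\right) + P = 2 + I + 2 P$)
$k{\left(j \right)} = \frac{10 + j}{8 + 2 j}$ ($k{\left(j \right)} = \frac{j + 10}{j + \left(8 + j\right)} = \frac{10 + j}{8 + 2 j}$)
$\sqrt{2865 + k{\left(U{\left(9,1 + 4 \right)} \right)}} = \sqrt{2865 + \frac{10 + \left(2 + \left(1 + 4\right) + 2 \cdot 9\right)}{2 \left(4 + \left(2 + \left(1 + 4\right) + 2 \cdot 9\right)\right)}} = \sqrt{2865 + \frac{10 + \left(2 + 5 + 18\right)}{2 \left(4 + \left(2 + 5 + 18\right)\right)}} = \sqrt{2865 + \frac{10 + 25}{2 \left(4 + 25\right)}} = \sqrt{2865 + \frac{1}{2} \cdot \frac{1}{29} \cdot 35} = \sqrt{2865 + \frac{35}{58}} = \sqrt{\frac{166205}{58}} = \frac{\sqrt{9639890}}{58}$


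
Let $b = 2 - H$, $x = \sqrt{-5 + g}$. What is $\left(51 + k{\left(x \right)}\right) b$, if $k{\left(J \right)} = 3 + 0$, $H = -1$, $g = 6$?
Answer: $162$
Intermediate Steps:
$x = 1$ ($x = \sqrt{-5 + 6} = \sqrt{1} = 1$)
$k{\left(J \right)} = 3$
$b = 3$ ($b = 2 - -1 = 2 + 1 = 3$)
$\left(51 + k{\left(x \right)}\right) b = \left(51 + 3\right) 3 = 54 \cdot 3 = 162$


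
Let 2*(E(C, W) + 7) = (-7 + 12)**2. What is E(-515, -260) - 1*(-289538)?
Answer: 579087/2 ≈ 2.8954e+5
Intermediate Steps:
E(C, W) = 11/2 (E(C, W) = -7 + (-7 + 12)**2/2 = -7 + (1/2)*5**2 = -7 + (1/2)*25 = -7 + 25/2 = 11/2)
E(-515, -260) - 1*(-289538) = 11/2 - 1*(-289538) = 11/2 + 289538 = 579087/2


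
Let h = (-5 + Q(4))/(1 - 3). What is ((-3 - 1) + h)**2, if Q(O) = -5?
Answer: 1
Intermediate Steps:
h = 5 (h = (-5 - 5)/(1 - 3) = -10/(-2) = -10*(-1/2) = 5)
((-3 - 1) + h)**2 = ((-3 - 1) + 5)**2 = (-4 + 5)**2 = 1**2 = 1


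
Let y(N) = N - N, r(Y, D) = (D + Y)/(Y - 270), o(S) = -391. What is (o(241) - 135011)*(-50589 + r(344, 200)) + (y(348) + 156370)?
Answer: 253413472132/37 ≈ 6.8490e+9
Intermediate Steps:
r(Y, D) = (D + Y)/(-270 + Y)
y(N) = 0
(o(241) - 135011)*(-50589 + r(344, 200)) + (y(348) + 156370) = (-391 - 135011)*(-50589 + (200 + 344)/(-270 + 344)) + (0 + 156370) = -135402*(-50589 + 544/74) + 156370 = -135402*(-50589 + (1/74)*544) + 156370 = -135402*(-50589 + 272/37) + 156370 = -135402*(-1871521/37) + 156370 = 253407686442/37 + 156370 = 253413472132/37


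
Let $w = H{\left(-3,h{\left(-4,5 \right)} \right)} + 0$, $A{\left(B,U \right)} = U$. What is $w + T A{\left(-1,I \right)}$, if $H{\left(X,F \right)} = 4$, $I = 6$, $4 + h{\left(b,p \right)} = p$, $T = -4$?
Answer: $-20$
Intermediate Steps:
$h{\left(b,p \right)} = -4 + p$
$w = 4$ ($w = 4 + 0 = 4$)
$w + T A{\left(-1,I \right)} = 4 - 24 = -20$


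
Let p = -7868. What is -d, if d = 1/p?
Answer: 1/7868 ≈ 0.00012710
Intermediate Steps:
d = -1/7868 (d = 1/(-7868) = -1/7868 ≈ -0.00012710)
-d = -1*(-1/7868) = 1/7868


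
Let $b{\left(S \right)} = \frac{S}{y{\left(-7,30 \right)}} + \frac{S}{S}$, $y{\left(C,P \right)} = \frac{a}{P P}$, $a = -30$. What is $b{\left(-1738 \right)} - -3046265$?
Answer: $3098406$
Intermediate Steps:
$y{\left(C,P \right)} = - \frac{30}{P^{2}}$ ($y{\left(C,P \right)} = - \frac{30}{P P} = - \frac{30}{P^{2}}$)
$b{\left(S \right)} = 1 - 30 S$ ($b{\left(S \right)} = \frac{S}{\left(-30\right) \frac{1}{900}} + \frac{S}{S} = \frac{S}{\left(-30\right) \frac{1}{900}} + 1 = \frac{S}{- \frac{1}{30}} + 1 = S \left(-30\right) + 1 = - 30 S + 1 = 1 - 30 S$)
$b{\left(-1738 \right)} - -3046265 = \left(1 - -52140\right) - -3046265 = \left(1 + 52140\right) + 3046265 = 52141 + 3046265 = 3098406$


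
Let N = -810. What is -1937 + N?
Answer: -2747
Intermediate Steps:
-1937 + N = -1937 - 810 = -2747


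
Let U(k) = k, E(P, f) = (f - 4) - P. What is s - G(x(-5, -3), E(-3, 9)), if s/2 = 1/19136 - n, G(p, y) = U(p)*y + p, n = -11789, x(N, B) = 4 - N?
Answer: 224819297/9568 ≈ 23497.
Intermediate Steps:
E(P, f) = -4 + f - P (E(P, f) = (-4 + f) - P = -4 + f - P)
G(p, y) = p + p*y (G(p, y) = p*y + p = p + p*y)
s = 225594305/9568 (s = 2*(1/19136 - 1*(-11789)) = 2*(1/19136 + 11789) = 2*(225594305/19136) = 225594305/9568 ≈ 23578.)
s - G(x(-5, -3), E(-3, 9)) = 225594305/9568 - (4 - 1*(-5))*(1 + (-4 + 9 - 1*(-3))) = 225594305/9568 - (4 + 5)*(1 + (-4 + 9 + 3)) = 225594305/9568 - 9*(1 + 8) = 225594305/9568 - 9*9 = 225594305/9568 - 1*81 = 225594305/9568 - 81 = 224819297/9568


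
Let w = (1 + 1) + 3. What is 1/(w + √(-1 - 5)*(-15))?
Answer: 1/275 + 3*I*√6/275 ≈ 0.0036364 + 0.026722*I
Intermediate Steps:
w = 5 (w = 2 + 3 = 5)
1/(w + √(-1 - 5)*(-15)) = 1/(5 + √(-1 - 5)*(-15)) = 1/(5 + √(-6)*(-15)) = 1/(5 + (I*√6)*(-15)) = 1/(5 - 15*I*√6)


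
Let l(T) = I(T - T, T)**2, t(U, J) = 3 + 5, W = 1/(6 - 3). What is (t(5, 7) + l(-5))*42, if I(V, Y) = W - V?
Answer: 1022/3 ≈ 340.67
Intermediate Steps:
W = 1/3 ≈ 0.33333
t(U, J) = 8
I(V, Y) = 1/3 - V
l(T) = 1/9 (l(T) = (1/3 - (T - T))**2 = (1/3 - 1*0)**2 = (1/3 + 0)**2 = (1/3)**2 = 1/9)
(t(5, 7) + l(-5))*42 = (8 + 1/9)*42 = (73/9)*42 = 1022/3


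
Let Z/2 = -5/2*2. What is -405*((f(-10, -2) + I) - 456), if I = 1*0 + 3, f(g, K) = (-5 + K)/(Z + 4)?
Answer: 365985/2 ≈ 1.8299e+5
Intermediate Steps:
Z = -10 (Z = 2*(-5/2*2) = 2*(-5) = -10)
f(g, K) = ⅚ - K/6 (f(g, K) = (-5 + K)/(-10 + 4) = (-5 + K)/(-6) = (-5 + K)*(-⅙) = ⅚ - K/6)
I = 3 (I = 0 + 3 = 3)
-405*((f(-10, -2) + I) - 456) = -405*(((⅚ - ⅙*(-2)) + 3) - 456) = -405*(((⅚ + ⅓) + 3) - 456) = -405*((7/6 + 3) - 456) = -405*(25/6 - 456) = -405*(-2711/6) = 365985/2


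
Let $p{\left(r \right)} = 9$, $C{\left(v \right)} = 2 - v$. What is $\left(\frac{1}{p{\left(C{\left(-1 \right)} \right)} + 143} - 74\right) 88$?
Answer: $- \frac{123717}{19} \approx -6511.4$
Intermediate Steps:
$\left(\frac{1}{p{\left(C{\left(-1 \right)} \right)} + 143} - 74\right) 88 = \left(\frac{1}{9 + 143} - 74\right) 88 = \left(\frac{1}{152} - 74\right) 88 = \left(- \frac{11247}{152}\right) 88 = - \frac{123717}{19}$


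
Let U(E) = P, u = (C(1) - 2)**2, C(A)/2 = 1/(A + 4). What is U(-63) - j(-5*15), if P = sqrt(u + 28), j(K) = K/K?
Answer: -1 + 2*sqrt(191)/5 ≈ 4.5281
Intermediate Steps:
C(A) = 2/(4 + A) (C(A) = 2/(A + 4) = 2/(4 + A))
u = 64/25 (u = (2/(4 + 1) - 2)**2 = (2/5 - 2)**2 = (-8/5)**2 = 64/25 ≈ 2.5600)
j(K) = 1
P = 2*sqrt(191)/5 (P = sqrt(64/25 + 28) = sqrt(764/25) = 2*sqrt(191)/5 ≈ 5.5281)
U(E) = 2*sqrt(191)/5
U(-63) - j(-5*15) = 2*sqrt(191)/5 - 1*1 = 2*sqrt(191)/5 - 1 = -1 + 2*sqrt(191)/5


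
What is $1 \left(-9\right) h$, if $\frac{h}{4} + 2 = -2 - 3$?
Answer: $252$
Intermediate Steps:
$h = -28$ ($h = -8 + 4 \left(-2 - 3\right) = -8 + 4 \left(-5\right) = -8 - 20 = -28$)
$1 \left(-9\right) h = 1 \left(-9\right) \left(-28\right) = \left(-9\right) \left(-28\right) = 252$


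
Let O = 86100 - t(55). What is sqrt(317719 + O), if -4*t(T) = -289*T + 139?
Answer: 2*sqrt(99970) ≈ 632.36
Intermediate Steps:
t(T) = -139/4 + 289*T/4 (t(T) = -(-289*T + 139)/4 = -(139 - 289*T)/4 = -139/4 + 289*T/4)
O = 82161 (O = 86100 - (-139/4 + (289/4)*55) = 86100 - (-139/4 + 15895/4) = 86100 - 1*3939 = 86100 - 3939 = 82161)
sqrt(317719 + O) = sqrt(317719 + 82161) = sqrt(399880) = 2*sqrt(99970)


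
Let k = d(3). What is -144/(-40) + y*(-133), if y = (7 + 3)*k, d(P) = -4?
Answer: 26618/5 ≈ 5323.6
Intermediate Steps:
k = -4
y = -40 (y = (7 + 3)*(-4) = 10*(-4) = -40)
-144/(-40) + y*(-133) = -144/(-40) - 40*(-133) = -144*(-1/40) + 5320 = 18/5 + 5320 = 26618/5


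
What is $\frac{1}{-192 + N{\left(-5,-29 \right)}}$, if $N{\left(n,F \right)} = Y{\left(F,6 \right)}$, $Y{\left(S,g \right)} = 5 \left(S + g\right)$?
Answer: $- \frac{1}{307} \approx -0.0032573$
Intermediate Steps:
$Y{\left(S,g \right)} = 5 S + 5 g$
$N{\left(n,F \right)} = 30 + 5 F$ ($N{\left(n,F \right)} = 5 F + 5 \cdot 6 = 5 F + 30 = 30 + 5 F$)
$\frac{1}{-192 + N{\left(-5,-29 \right)}} = \frac{1}{-192 + \left(30 + 5 \left(-29\right)\right)} = \frac{1}{-192 + \left(30 - 145\right)} = \frac{1}{-192 - 115} = \frac{1}{-307} = - \frac{1}{307}$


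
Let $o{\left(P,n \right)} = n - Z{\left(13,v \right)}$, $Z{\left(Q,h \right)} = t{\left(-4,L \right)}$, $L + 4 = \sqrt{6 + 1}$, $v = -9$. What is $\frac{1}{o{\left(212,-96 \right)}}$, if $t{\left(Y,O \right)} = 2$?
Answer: $- \frac{1}{98} \approx -0.010204$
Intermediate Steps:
$L = -4 + \sqrt{7}$ ($L = -4 + \sqrt{6 + 1} = -4 + \sqrt{7} \approx -1.3542$)
$Z{\left(Q,h \right)} = 2$
$o{\left(P,n \right)} = -2 + n$ ($o{\left(P,n \right)} = n - 2 = -2 + n$)
$\frac{1}{o{\left(212,-96 \right)}} = \frac{1}{-2 - 96} = \frac{1}{-98} = - \frac{1}{98}$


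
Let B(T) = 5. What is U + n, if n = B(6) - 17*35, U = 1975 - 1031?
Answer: 354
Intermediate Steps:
U = 944
n = -590 (n = 5 - 17*35 = 5 - 595 = -590)
U + n = 944 - 590 = 354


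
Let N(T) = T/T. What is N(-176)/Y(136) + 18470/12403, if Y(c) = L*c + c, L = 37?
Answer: 95465363/64098704 ≈ 1.4893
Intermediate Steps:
N(T) = 1
Y(c) = 38*c (Y(c) = 37*c + c = 38*c)
N(-176)/Y(136) + 18470/12403 = 1/(38*136) + 18470/12403 = 1/5168 + 18470*(1/12403) = 1*(1/5168) + 18470/12403 = 1/5168 + 18470/12403 = 95465363/64098704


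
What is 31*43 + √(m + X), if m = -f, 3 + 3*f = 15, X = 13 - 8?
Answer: 1334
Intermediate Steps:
X = 5
f = 4 (f = -1 + (⅓)*15 = -1 + 5 = 4)
m = -4 (m = -1*4 = -4)
31*43 + √(m + X) = 31*43 + √(-4 + 5) = 1333 + √1 = 1333 + 1 = 1334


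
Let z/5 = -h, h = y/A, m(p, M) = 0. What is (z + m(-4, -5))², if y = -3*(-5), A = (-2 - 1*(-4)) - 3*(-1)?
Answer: 225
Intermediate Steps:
A = 5 (A = (-2 + 4) + 3 = 2 + 3 = 5)
y = 15
h = 3 (h = 15/5 = 15*(⅕) = 3)
z = -15 (z = 5*(-1*3) = 5*(-3) = -15)
(z + m(-4, -5))² = (-15 + 0)² = (-15)² = 225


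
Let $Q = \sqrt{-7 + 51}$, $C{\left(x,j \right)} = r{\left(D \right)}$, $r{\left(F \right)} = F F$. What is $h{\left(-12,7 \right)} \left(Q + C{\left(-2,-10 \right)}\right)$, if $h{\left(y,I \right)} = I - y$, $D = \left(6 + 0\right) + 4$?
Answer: $1900 + 38 \sqrt{11} \approx 2026.0$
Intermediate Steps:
$D = 10$ ($D = 6 + 4 = 10$)
$r{\left(F \right)} = F^{2}$
$C{\left(x,j \right)} = 100$ ($C{\left(x,j \right)} = 10^{2} = 100$)
$Q = 2 \sqrt{11}$ ($Q = \sqrt{44} = 2 \sqrt{11} \approx 6.6332$)
$h{\left(-12,7 \right)} \left(Q + C{\left(-2,-10 \right)}\right) = \left(7 - -12\right) \left(2 \sqrt{11} + 100\right) = \left(7 + 12\right) \left(100 + 2 \sqrt{11}\right) = 19 \left(100 + 2 \sqrt{11}\right) = 1900 + 38 \sqrt{11}$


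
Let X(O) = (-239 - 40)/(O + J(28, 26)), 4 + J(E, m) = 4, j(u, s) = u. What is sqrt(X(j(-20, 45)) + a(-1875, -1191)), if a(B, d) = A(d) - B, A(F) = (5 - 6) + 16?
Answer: 3*sqrt(21155)/10 ≈ 43.634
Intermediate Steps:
A(F) = 15 (A(F) = -1 + 16 = 15)
J(E, m) = 0 (J(E, m) = -4 + 4 = 0)
X(O) = -279/O (X(O) = (-239 - 40)/(O + 0) = -279/O)
a(B, d) = 15 - B
sqrt(X(j(-20, 45)) + a(-1875, -1191)) = sqrt(-279/(-20) + (15 - 1*(-1875))) = sqrt(-279*(-1/20) + (15 + 1875)) = sqrt(279/20 + 1890) = sqrt(38079/20) = 3*sqrt(21155)/10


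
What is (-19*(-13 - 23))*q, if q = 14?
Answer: 9576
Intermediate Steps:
(-19*(-13 - 23))*q = -19*(-13 - 23)*14 = -19*(-36)*14 = 684*14 = 9576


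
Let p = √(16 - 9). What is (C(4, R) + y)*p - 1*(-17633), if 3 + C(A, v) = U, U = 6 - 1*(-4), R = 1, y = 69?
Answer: 17633 + 76*√7 ≈ 17834.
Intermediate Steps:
p = √7 ≈ 2.6458
U = 10 (U = 6 + 4 = 10)
C(A, v) = 7 (C(A, v) = -3 + 10 = 7)
(C(4, R) + y)*p - 1*(-17633) = (7 + 69)*√7 - 1*(-17633) = 76*√7 + 17633 = 17633 + 76*√7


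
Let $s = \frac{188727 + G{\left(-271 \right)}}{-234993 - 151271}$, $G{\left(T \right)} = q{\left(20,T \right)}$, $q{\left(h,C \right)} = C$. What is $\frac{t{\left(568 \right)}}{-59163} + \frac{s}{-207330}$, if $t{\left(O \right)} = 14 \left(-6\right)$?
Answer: $\frac{280758970517}{197417354285190} \approx 0.0014222$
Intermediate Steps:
$G{\left(T \right)} = T$
$s = - \frac{23557}{48283}$ ($s = \frac{188727 - 271}{-234993 - 151271} = \frac{188456}{-386264} = 188456 \left(- \frac{1}{386264}\right) = - \frac{23557}{48283} \approx -0.48789$)
$t{\left(O \right)} = -84$
$\frac{t{\left(568 \right)}}{-59163} + \frac{s}{-207330} = - \frac{84}{-59163} - \frac{23557}{48283 \left(-207330\right)} = \left(-84\right) \left(- \frac{1}{59163}\right) - - \frac{23557}{10010514390} = \frac{28}{19721} + \frac{23557}{10010514390} = \frac{280758970517}{197417354285190}$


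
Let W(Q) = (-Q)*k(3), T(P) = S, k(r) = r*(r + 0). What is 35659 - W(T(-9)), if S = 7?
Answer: 35722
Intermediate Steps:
k(r) = r**2 (k(r) = r*r = r**2)
T(P) = 7
W(Q) = -9*Q (W(Q) = -Q*3**2 = -Q*9 = -9*Q)
35659 - W(T(-9)) = 35659 - (-9)*7 = 35659 - 1*(-63) = 35659 + 63 = 35722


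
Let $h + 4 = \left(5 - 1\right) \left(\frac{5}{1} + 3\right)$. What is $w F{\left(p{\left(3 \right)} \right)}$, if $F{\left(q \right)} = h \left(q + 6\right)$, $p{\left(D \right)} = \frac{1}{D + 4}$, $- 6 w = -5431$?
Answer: $\frac{467066}{3} \approx 1.5569 \cdot 10^{5}$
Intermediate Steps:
$w = \frac{5431}{6}$ ($w = \left(- \frac{1}{6}\right) \left(-5431\right) = \frac{5431}{6} \approx 905.17$)
$p{\left(D \right)} = \frac{1}{4 + D}$
$h = 28$ ($h = -4 + \left(5 - 1\right) \left(\frac{5}{1} + 3\right) = -4 + 4 \left(5 \cdot 1 + 3\right) = -4 + 4 \left(5 + 3\right) = -4 + 4 \cdot 8 = -4 + 32 = 28$)
$F{\left(q \right)} = 168 + 28 q$ ($F{\left(q \right)} = 28 \left(q + 6\right) = 28 \left(6 + q\right) = 168 + 28 q$)
$w F{\left(p{\left(3 \right)} \right)} = \frac{5431 \left(168 + \frac{28}{4 + 3}\right)}{6} = \frac{5431 \left(168 + \frac{28}{7}\right)}{6} = \frac{5431 \left(168 + 28 \cdot \frac{1}{7}\right)}{6} = \frac{5431 \left(168 + 4\right)}{6} = \frac{5431}{6} \cdot 172 = \frac{467066}{3}$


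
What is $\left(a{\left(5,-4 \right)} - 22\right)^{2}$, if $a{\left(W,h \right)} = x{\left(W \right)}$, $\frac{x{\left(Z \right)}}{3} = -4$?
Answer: $1156$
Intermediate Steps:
$x{\left(Z \right)} = -12$ ($x{\left(Z \right)} = 3 \left(-4\right) = -12$)
$a{\left(W,h \right)} = -12$
$\left(a{\left(5,-4 \right)} - 22\right)^{2} = \left(-12 - 22\right)^{2} = \left(-34\right)^{2} = 1156$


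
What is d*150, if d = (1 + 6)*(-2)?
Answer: -2100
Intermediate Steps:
d = -14 (d = 7*(-2) = -14)
d*150 = -14*150 = -2100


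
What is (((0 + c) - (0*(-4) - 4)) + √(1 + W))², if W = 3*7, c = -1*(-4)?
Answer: (8 + √22)² ≈ 161.05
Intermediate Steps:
c = 4
W = 21
(((0 + c) - (0*(-4) - 4)) + √(1 + W))² = (((0 + 4) - (0*(-4) - 4)) + √(1 + 21))² = ((4 - (0 - 4)) + √22)² = ((4 - 1*(-4)) + √22)² = ((4 + 4) + √22)² = (8 + √22)²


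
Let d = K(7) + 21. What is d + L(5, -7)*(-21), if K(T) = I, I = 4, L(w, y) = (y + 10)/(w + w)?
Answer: 187/10 ≈ 18.700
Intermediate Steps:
L(w, y) = (10 + y)/(2*w) (L(w, y) = (10 + y)/((2*w)) = (10 + y)*(1/(2*w)) = (10 + y)/(2*w))
K(T) = 4
d = 25 (d = 4 + 21 = 25)
d + L(5, -7)*(-21) = 25 + ((½)*(10 - 7)/5)*(-21) = 25 + ((½)*(⅕)*3)*(-21) = 25 + (3/10)*(-21) = 25 - 63/10 = 187/10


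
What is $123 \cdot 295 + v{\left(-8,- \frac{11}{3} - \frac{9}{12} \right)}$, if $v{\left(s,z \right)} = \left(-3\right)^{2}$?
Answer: $36294$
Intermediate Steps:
$v{\left(s,z \right)} = 9$
$123 \cdot 295 + v{\left(-8,- \frac{11}{3} - \frac{9}{12} \right)} = 123 \cdot 295 + 9 = 36285 + 9 = 36294$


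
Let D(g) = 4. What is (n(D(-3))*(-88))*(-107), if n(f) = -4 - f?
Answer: -75328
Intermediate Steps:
(n(D(-3))*(-88))*(-107) = ((-4 - 1*4)*(-88))*(-107) = ((-4 - 4)*(-88))*(-107) = -8*(-88)*(-107) = 704*(-107) = -75328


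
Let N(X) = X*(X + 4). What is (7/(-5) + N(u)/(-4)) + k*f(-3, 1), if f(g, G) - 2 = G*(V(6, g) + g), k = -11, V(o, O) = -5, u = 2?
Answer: 308/5 ≈ 61.600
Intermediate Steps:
f(g, G) = 2 + G*(-5 + g)
N(X) = X*(4 + X)
(7/(-5) + N(u)/(-4)) + k*f(-3, 1) = (7/(-5) + (2*(4 + 2))/(-4)) - 11*(2 - 5*1 + 1*(-3)) = (7*(-⅕) + (2*6)*(-¼)) - 11*(2 - 5 - 3) = (-7/5 + 12*(-¼)) - 11*(-6) = (-7/5 - 3) + 66 = -22/5 + 66 = 308/5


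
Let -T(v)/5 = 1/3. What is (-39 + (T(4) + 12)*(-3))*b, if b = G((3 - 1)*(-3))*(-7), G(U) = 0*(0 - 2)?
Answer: 0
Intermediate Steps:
G(U) = 0 (G(U) = 0*(-2) = 0)
T(v) = -5/3
b = 0 (b = 0*(-7) = 0)
(-39 + (T(4) + 12)*(-3))*b = (-39 + (-5/3 + 12)*(-3))*0 = (-39 + (31/3)*(-3))*0 = (-39 - 31)*0 = -70*0 = 0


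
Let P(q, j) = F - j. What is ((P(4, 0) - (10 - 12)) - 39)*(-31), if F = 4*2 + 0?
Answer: 899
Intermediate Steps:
F = 8 (F = 8 + 0 = 8)
P(q, j) = 8 - j
((P(4, 0) - (10 - 12)) - 39)*(-31) = (((8 - 1*0) - (10 - 12)) - 39)*(-31) = (((8 + 0) - 1*(-2)) - 39)*(-31) = ((8 + 2) - 39)*(-31) = (10 - 39)*(-31) = -29*(-31) = 899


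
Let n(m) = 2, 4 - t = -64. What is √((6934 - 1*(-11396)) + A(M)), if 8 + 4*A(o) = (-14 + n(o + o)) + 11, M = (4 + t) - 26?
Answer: √73311/2 ≈ 135.38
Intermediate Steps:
t = 68 (t = 4 - 1*(-64) = 4 + 64 = 68)
M = 46 (M = (4 + 68) - 26 = 72 - 26 = 46)
A(o) = -9/4 (A(o) = -2 + ((-14 + 2) + 11)/4 = -2 + (-12 + 11)/4 = -2 + (¼)*(-1) = -2 - ¼ = -9/4)
√((6934 - 1*(-11396)) + A(M)) = √((6934 - 1*(-11396)) - 9/4) = √((6934 + 11396) - 9/4) = √(18330 - 9/4) = √(73311/4) = √73311/2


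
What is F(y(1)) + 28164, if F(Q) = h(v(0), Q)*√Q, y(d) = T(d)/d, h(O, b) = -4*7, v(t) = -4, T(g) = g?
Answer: 28136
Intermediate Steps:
h(O, b) = -28
y(d) = 1 (y(d) = d/d = 1)
F(Q) = -28*√Q
F(y(1)) + 28164 = -28*√1 + 28164 = -28*1 + 28164 = -28 + 28164 = 28136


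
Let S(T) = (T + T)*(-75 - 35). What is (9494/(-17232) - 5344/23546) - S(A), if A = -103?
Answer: -2298622475263/101436168 ≈ -22661.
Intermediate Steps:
S(T) = -220*T (S(T) = (2*T)*(-110) = -220*T)
(9494/(-17232) - 5344/23546) - S(A) = (9494/(-17232) - 5344/23546) - (-220)*(-103) = (9494*(-1/17232) - 5344*1/23546) - 1*22660 = (-4747/8616 - 2672/11773) - 22660 = -78908383/101436168 - 22660 = -2298622475263/101436168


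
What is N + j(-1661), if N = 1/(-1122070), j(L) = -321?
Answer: -360184471/1122070 ≈ -321.00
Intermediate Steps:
N = -1/1122070 ≈ -8.9121e-7
N + j(-1661) = -1/1122070 - 321 = -360184471/1122070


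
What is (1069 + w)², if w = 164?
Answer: 1520289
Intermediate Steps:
(1069 + w)² = (1069 + 164)² = 1233² = 1520289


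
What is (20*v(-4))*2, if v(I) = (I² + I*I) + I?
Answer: 1120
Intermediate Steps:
v(I) = I + 2*I² (v(I) = (I² + I²) + I = 2*I² + I = I + 2*I²)
(20*v(-4))*2 = (20*(-4*(1 + 2*(-4))))*2 = (20*(-4*(1 - 8)))*2 = (20*(-4*(-7)))*2 = (20*28)*2 = 560*2 = 1120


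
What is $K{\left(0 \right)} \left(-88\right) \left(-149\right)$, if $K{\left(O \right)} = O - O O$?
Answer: $0$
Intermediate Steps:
$K{\left(O \right)} = O - O^{2}$
$K{\left(0 \right)} \left(-88\right) \left(-149\right) = 0 \left(1 - 0\right) \left(-88\right) \left(-149\right) = 0 \left(1 + 0\right) \left(-88\right) \left(-149\right) = 0 \cdot 1 \left(-88\right) \left(-149\right) = 0 \left(-88\right) \left(-149\right) = 0 \left(-149\right) = 0$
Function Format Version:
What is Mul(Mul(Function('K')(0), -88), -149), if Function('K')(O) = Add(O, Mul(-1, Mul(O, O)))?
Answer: 0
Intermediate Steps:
Function('K')(O) = Add(O, Mul(-1, Pow(O, 2)))
Mul(Mul(Function('K')(0), -88), -149) = Mul(Mul(Mul(0, Add(1, Mul(-1, 0))), -88), -149) = Mul(Mul(Mul(0, Add(1, 0)), -88), -149) = Mul(Mul(Mul(0, 1), -88), -149) = Mul(Mul(0, -88), -149) = Mul(0, -149) = 0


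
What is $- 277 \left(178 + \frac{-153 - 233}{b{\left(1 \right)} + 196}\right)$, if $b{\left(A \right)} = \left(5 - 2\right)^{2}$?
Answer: $- \frac{10000808}{205} \approx -48784.0$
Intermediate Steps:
$b{\left(A \right)} = 9$ ($b{\left(A \right)} = 3^{2} = 9$)
$- 277 \left(178 + \frac{-153 - 233}{b{\left(1 \right)} + 196}\right) = - 277 \left(178 + \frac{-153 - 233}{9 + 196}\right) = - 277 \left(178 - \frac{386}{205}\right) = \left(-277\right) \frac{36104}{205} = - \frac{10000808}{205}$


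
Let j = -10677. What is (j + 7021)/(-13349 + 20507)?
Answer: -1828/3579 ≈ -0.51076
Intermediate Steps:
(j + 7021)/(-13349 + 20507) = (-10677 + 7021)/(-13349 + 20507) = -3656/7158 = -3656*1/7158 = -1828/3579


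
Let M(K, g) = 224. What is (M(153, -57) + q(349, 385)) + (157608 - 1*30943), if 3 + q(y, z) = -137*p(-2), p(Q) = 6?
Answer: 126064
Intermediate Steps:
q(y, z) = -825 (q(y, z) = -3 - 137*6 = -3 - 822 = -825)
(M(153, -57) + q(349, 385)) + (157608 - 1*30943) = (224 - 825) + (157608 - 1*30943) = -601 + (157608 - 30943) = -601 + 126665 = 126064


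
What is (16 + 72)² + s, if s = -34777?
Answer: -27033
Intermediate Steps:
(16 + 72)² + s = (16 + 72)² - 34777 = 88² - 34777 = 7744 - 34777 = -27033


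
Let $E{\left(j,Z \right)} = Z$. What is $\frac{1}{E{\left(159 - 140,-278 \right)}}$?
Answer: $- \frac{1}{278} \approx -0.0035971$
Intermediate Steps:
$\frac{1}{E{\left(159 - 140,-278 \right)}} = \frac{1}{-278} = - \frac{1}{278}$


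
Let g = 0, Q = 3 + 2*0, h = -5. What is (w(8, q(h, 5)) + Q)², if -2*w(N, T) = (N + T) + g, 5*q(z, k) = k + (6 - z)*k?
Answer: 49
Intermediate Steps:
Q = 3 (Q = 3 + 0 = 3)
q(z, k) = k/5 + k*(6 - z)/5 (q(z, k) = (k + (6 - z)*k)/5 = (k + k*(6 - z))/5 = k/5 + k*(6 - z)/5)
w(N, T) = -N/2 - T/2 (w(N, T) = -((N + T) + 0)/2 = -(N + T)/2 = -N/2 - T/2)
(w(8, q(h, 5)) + Q)² = ((-½*8 - 5*(7 - 1*(-5))/10) + 3)² = ((-4 - 5*(7 + 5)/10) + 3)² = ((-4 - 5*12/10) + 3)² = ((-4 - ½*12) + 3)² = ((-4 - 6) + 3)² = (-10 + 3)² = (-7)² = 49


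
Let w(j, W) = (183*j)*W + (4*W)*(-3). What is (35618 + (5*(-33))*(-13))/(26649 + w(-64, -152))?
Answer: 3433/164427 ≈ 0.020879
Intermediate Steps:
w(j, W) = -12*W + 183*W*j (w(j, W) = 183*W*j - 12*W = -12*W + 183*W*j)
(35618 + (5*(-33))*(-13))/(26649 + w(-64, -152)) = (35618 + (5*(-33))*(-13))/(26649 + 3*(-152)*(-4 + 61*(-64))) = (35618 - 165*(-13))/(26649 + 3*(-152)*(-4 - 3904)) = (35618 + 2145)/(26649 + 3*(-152)*(-3908)) = 37763/(26649 + 1782048) = 37763/1808697 = 37763*(1/1808697) = 3433/164427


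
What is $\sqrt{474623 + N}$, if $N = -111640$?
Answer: $\sqrt{362983} \approx 602.48$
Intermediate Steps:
$\sqrt{474623 + N} = \sqrt{474623 - 111640} = \sqrt{362983}$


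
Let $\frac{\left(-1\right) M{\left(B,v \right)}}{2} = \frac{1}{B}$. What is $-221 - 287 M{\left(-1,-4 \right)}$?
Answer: $-795$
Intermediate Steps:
$M{\left(B,v \right)} = - \frac{2}{B}$
$-221 - 287 M{\left(-1,-4 \right)} = -221 - 287 \left(- \frac{2}{-1}\right) = -221 - 287 \left(\left(-2\right) \left(-1\right)\right) = -221 - 574 = -795$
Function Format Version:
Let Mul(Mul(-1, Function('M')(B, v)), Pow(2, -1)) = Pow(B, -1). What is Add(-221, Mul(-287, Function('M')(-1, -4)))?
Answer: -795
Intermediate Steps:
Function('M')(B, v) = Mul(-2, Pow(B, -1))
Add(-221, Mul(-287, Function('M')(-1, -4))) = Add(-221, Mul(-287, Mul(-2, Pow(-1, -1)))) = Add(-221, Mul(-287, Mul(-2, -1))) = Add(-221, Mul(-287, 2)) = Add(-221, -574) = -795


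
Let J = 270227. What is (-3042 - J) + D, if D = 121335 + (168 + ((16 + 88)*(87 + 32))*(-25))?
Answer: -461166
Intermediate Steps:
D = -187897 (D = 121335 + (168 + (104*119)*(-25)) = 121335 + (168 + 12376*(-25)) = 121335 + (168 - 309400) = 121335 - 309232 = -187897)
(-3042 - J) + D = (-3042 - 1*270227) - 187897 = (-3042 - 270227) - 187897 = -273269 - 187897 = -461166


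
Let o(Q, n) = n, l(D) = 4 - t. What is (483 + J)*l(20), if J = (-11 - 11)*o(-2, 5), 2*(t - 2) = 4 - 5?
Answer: 1865/2 ≈ 932.50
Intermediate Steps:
t = 3/2 (t = 2 + (4 - 5)/2 = 2 + (½)*(-1) = 2 - ½ = 3/2 ≈ 1.5000)
l(D) = 5/2 (l(D) = 4 - 1*3/2 = 4 - 3/2 = 5/2)
J = -110 (J = (-11 - 11)*5 = -22*5 = -110)
(483 + J)*l(20) = (483 - 110)*(5/2) = 373*(5/2) = 1865/2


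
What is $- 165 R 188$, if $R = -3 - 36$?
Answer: $1209780$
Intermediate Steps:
$R = -39$ ($R = -3 - 36 = -39$)
$- 165 R 188 = \left(-165\right) \left(-39\right) 188 = 6435 \cdot 188 = 1209780$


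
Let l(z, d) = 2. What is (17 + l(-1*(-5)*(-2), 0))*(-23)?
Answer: -437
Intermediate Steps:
(17 + l(-1*(-5)*(-2), 0))*(-23) = (17 + 2)*(-23) = 19*(-23) = -437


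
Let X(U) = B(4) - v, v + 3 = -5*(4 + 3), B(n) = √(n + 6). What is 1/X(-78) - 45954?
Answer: -32948999/717 - √10/1434 ≈ -45954.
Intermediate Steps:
B(n) = √(6 + n)
v = -38 (v = -3 - 5*(4 + 3) = -3 - 5*7 = -3 - 35 = -38)
X(U) = 38 + √10 (X(U) = √(6 + 4) - 1*(-38) = √10 + 38 = 38 + √10)
1/X(-78) - 45954 = 1/(38 + √10) - 45954 = -45954 + 1/(38 + √10)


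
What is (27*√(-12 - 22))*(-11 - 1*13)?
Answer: -648*I*√34 ≈ -3778.5*I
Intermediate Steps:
(27*√(-12 - 22))*(-11 - 1*13) = (27*√(-34))*(-11 - 13) = (27*(I*√34))*(-24) = (27*I*√34)*(-24) = -648*I*√34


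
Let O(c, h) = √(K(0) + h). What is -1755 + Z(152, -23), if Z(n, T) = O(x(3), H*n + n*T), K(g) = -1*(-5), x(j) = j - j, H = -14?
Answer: -1755 + I*√5619 ≈ -1755.0 + 74.96*I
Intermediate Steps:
x(j) = 0
K(g) = 5
O(c, h) = √(5 + h)
Z(n, T) = √(5 - 14*n + T*n) (Z(n, T) = √(5 + (-14*n + n*T)) = √(5 + (-14*n + T*n)) = √(5 - 14*n + T*n))
-1755 + Z(152, -23) = -1755 + √(5 + 152*(-14 - 23)) = -1755 + √(5 + 152*(-37)) = -1755 + √(5 - 5624) = -1755 + √(-5619) = -1755 + I*√5619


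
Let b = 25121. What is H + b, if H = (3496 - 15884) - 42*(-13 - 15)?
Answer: 13909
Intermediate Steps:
H = -11212 (H = -12388 - 42*(-28) = -12388 + 1176 = -11212)
H + b = -11212 + 25121 = 13909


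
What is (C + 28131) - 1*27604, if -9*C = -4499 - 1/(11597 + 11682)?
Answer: 215144519/209511 ≈ 1026.9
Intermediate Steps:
C = 104732222/209511 (C = -(-4499 - 1/(11597 + 11682))/9 = -(-4499 - 1/23279)/9 = -1/9*(-104732222/23279) = 104732222/209511 ≈ 499.89)
(C + 28131) - 1*27604 = (104732222/209511 + 28131) - 1*27604 = 5998486163/209511 - 27604 = 215144519/209511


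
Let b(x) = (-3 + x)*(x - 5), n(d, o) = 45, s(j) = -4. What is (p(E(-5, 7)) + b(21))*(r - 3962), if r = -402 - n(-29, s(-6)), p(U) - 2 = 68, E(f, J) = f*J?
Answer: -1578422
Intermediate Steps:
E(f, J) = J*f
p(U) = 70 (p(U) = 2 + 68 = 70)
r = -447 (r = -402 - 1*45 = -402 - 45 = -447)
b(x) = (-5 + x)*(-3 + x) (b(x) = (-3 + x)*(-5 + x) = (-5 + x)*(-3 + x))
(p(E(-5, 7)) + b(21))*(r - 3962) = (70 + (15 + 21² - 8*21))*(-447 - 3962) = (70 + (15 + 441 - 168))*(-4409) = (70 + 288)*(-4409) = 358*(-4409) = -1578422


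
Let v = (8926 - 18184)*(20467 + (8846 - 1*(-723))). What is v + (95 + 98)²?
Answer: -278036039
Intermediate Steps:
v = -278073288 (v = -9258*(20467 + (8846 + 723)) = -9258*(20467 + 9569) = -9258*30036 = -278073288)
v + (95 + 98)² = -278073288 + (95 + 98)² = -278073288 + 193² = -278073288 + 37249 = -278036039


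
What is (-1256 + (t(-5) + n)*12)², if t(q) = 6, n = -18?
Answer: 1960000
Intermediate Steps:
(-1256 + (t(-5) + n)*12)² = (-1256 + (6 - 18)*12)² = (-1256 - 12*12)² = (-1256 - 144)² = (-1400)² = 1960000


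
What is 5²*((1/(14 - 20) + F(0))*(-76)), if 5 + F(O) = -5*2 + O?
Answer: 86450/3 ≈ 28817.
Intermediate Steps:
F(O) = -15 + O (F(O) = -5 + (-5*2 + O) = -5 + (-10 + O) = -15 + O)
5²*((1/(14 - 20) + F(0))*(-76)) = 5²*((1/(14 - 20) + (-15 + 0))*(-76)) = 25*((1/(-6) - 15)*(-76)) = 25*((-⅙ - 15)*(-76)) = 25*(-91/6*(-76)) = 25*(3458/3) = 86450/3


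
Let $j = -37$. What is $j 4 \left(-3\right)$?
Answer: $444$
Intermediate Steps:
$j 4 \left(-3\right) = \left(-37\right) 4 \left(-3\right) = \left(-148\right) \left(-3\right) = 444$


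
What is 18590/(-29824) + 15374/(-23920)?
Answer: -28224593/22293440 ≈ -1.2660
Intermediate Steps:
18590/(-29824) + 15374/(-23920) = 18590*(-1/29824) + 15374*(-1/23920) = -9295/14912 - 7687/11960 = -28224593/22293440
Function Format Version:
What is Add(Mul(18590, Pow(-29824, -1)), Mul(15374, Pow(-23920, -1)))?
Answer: Rational(-28224593, 22293440) ≈ -1.2660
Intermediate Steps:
Add(Mul(18590, Pow(-29824, -1)), Mul(15374, Pow(-23920, -1))) = Add(Mul(18590, Rational(-1, 29824)), Mul(15374, Rational(-1, 23920))) = Add(Rational(-9295, 14912), Rational(-7687, 11960)) = Rational(-28224593, 22293440)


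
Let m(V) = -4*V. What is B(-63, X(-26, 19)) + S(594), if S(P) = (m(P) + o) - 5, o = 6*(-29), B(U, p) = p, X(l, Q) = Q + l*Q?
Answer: -3030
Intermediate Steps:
X(l, Q) = Q + Q*l
o = -174
S(P) = -179 - 4*P (S(P) = (-4*P - 174) - 5 = (-174 - 4*P) - 5 = -179 - 4*P)
B(-63, X(-26, 19)) + S(594) = 19*(1 - 26) + (-179 - 4*594) = 19*(-25) + (-179 - 2376) = -475 - 2555 = -3030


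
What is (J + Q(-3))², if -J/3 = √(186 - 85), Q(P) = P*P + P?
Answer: 945 - 36*√101 ≈ 583.20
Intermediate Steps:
Q(P) = P + P² (Q(P) = P² + P = P + P²)
J = -3*√101 (J = -3*√(186 - 85) = -3*√101 ≈ -30.150)
(J + Q(-3))² = (-3*√101 - 3*(1 - 3))² = (-3*√101 - 3*(-2))² = (-3*√101 + 6)² = (6 - 3*√101)²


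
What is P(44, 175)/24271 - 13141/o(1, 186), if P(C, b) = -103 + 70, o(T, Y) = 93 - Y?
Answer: 318942142/2257203 ≈ 141.30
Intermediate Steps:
P(C, b) = -33
P(44, 175)/24271 - 13141/o(1, 186) = -33/24271 - 13141/(93 - 1*186) = -33*1/24271 - 13141/(93 - 186) = -33/24271 - 13141/(-93) = -33/24271 - 13141*(-1/93) = -33/24271 + 13141/93 = 318942142/2257203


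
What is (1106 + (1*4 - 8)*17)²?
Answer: 1077444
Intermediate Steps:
(1106 + (1*4 - 8)*17)² = (1106 + (4 - 8)*17)² = (1106 - 4*17)² = (1106 - 68)² = 1038² = 1077444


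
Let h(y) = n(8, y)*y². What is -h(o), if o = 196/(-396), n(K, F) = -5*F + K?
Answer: -2489837/970299 ≈ -2.5661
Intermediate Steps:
n(K, F) = K - 5*F
o = -49/99 (o = 196*(-1/396) = -49/99 ≈ -0.49495)
h(y) = y²*(8 - 5*y) (h(y) = (8 - 5*y)*y² = y²*(8 - 5*y))
-h(o) = -(-49/99)²*(8 - 5*(-49/99)) = -2401*(8 + 245/99)/9801 = -2401*1037/(9801*99) = -1*2489837/970299 = -2489837/970299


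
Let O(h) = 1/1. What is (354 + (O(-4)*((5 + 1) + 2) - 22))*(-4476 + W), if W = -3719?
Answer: -2786300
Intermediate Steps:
O(h) = 1
(354 + (O(-4)*((5 + 1) + 2) - 22))*(-4476 + W) = (354 + (1*((5 + 1) + 2) - 22))*(-4476 - 3719) = (354 + (1*(6 + 2) - 22))*(-8195) = (354 + (1*8 - 22))*(-8195) = (354 + (8 - 22))*(-8195) = (354 - 14)*(-8195) = 340*(-8195) = -2786300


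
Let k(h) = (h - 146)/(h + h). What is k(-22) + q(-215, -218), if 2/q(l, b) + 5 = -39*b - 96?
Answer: 352864/92411 ≈ 3.8184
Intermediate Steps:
k(h) = (-146 + h)/(2*h) (k(h) = (-146 + h)/((2*h)) = (-146 + h)*(1/(2*h)) = (-146 + h)/(2*h))
q(l, b) = 2/(-101 - 39*b) (q(l, b) = 2/(-5 + (-39*b - 96)) = 2/(-5 + (-96 - 39*b)) = 2/(-101 - 39*b))
k(-22) + q(-215, -218) = (1/2)*(-146 - 22)/(-22) - 2/(101 + 39*(-218)) = (1/2)*(-1/22)*(-168) - 2/(101 - 8502) = 42/11 - 2/(-8401) = 42/11 - 2*(-1/8401) = 42/11 + 2/8401 = 352864/92411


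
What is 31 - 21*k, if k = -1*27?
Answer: 598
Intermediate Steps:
k = -27
31 - 21*k = 31 - 21*(-27) = 31 + 567 = 598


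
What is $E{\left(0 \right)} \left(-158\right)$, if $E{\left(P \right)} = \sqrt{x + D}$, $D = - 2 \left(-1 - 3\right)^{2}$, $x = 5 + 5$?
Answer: $- 158 i \sqrt{22} \approx - 741.09 i$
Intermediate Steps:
$x = 10$
$D = -32$ ($D = - 2 \left(-4\right)^{2} = \left(-2\right) 16 = -32$)
$E{\left(P \right)} = i \sqrt{22}$ ($E{\left(P \right)} = \sqrt{10 - 32} = \sqrt{-22} = i \sqrt{22}$)
$E{\left(0 \right)} \left(-158\right) = i \sqrt{22} \left(-158\right) = - 158 i \sqrt{22}$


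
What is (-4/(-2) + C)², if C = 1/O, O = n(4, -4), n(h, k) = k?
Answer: 49/16 ≈ 3.0625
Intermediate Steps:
O = -4
C = -¼ (C = 1/(-4) = -¼ ≈ -0.25000)
(-4/(-2) + C)² = (-4/(-2) - ¼)² = (-4*(-½) - ¼)² = (2 - ¼)² = (7/4)² = 49/16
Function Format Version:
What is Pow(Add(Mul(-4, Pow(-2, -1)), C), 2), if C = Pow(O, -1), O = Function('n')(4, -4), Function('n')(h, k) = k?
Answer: Rational(49, 16) ≈ 3.0625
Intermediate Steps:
O = -4
C = Rational(-1, 4) (C = Pow(-4, -1) = Rational(-1, 4) ≈ -0.25000)
Pow(Add(Mul(-4, Pow(-2, -1)), C), 2) = Pow(Add(Mul(-4, Pow(-2, -1)), Rational(-1, 4)), 2) = Pow(Add(Mul(-4, Rational(-1, 2)), Rational(-1, 4)), 2) = Pow(Add(2, Rational(-1, 4)), 2) = Pow(Rational(7, 4), 2) = Rational(49, 16)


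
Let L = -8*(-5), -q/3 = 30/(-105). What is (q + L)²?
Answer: 81796/49 ≈ 1669.3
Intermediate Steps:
q = 6/7 (q = -90/(-105) = -90*(-1)/105 = -3*(-2/7) = 6/7 ≈ 0.85714)
L = 40
(q + L)² = (6/7 + 40)² = (286/7)² = 81796/49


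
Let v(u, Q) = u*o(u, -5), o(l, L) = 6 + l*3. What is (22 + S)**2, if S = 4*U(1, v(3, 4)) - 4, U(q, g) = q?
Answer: 484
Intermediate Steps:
o(l, L) = 6 + 3*l
v(u, Q) = u*(6 + 3*u)
S = 0 (S = 4*1 - 4 = 4 - 4 = 0)
(22 + S)**2 = (22 + 0)**2 = 22**2 = 484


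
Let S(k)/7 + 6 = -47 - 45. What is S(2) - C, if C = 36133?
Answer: -36819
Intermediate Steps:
S(k) = -686 (S(k) = -42 + 7*(-47 - 45) = -42 + 7*(-92) = -42 - 644 = -686)
S(2) - C = -686 - 1*36133 = -686 - 36133 = -36819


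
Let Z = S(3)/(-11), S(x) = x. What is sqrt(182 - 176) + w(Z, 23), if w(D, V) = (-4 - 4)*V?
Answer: -184 + sqrt(6) ≈ -181.55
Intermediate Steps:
Z = -3/11 (Z = 3/(-11) = 3*(-1/11) = -3/11 ≈ -0.27273)
w(D, V) = -8*V
sqrt(182 - 176) + w(Z, 23) = sqrt(182 - 176) - 8*23 = sqrt(6) - 184 = -184 + sqrt(6)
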